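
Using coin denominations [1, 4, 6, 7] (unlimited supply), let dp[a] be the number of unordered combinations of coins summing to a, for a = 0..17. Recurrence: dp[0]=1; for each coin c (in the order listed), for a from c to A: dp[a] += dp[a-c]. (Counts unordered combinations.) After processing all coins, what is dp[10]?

after  coin     0     1     2     3     4     5     6     7     8     9    10    11    12    13    14    15    16    17
          1     1     1     1     1     1     1     1     1     1     1     1     1     1     1     1     1     1     1
          4     1     1     1     1     2     2     2     2     3     3     3     3     4     4     4     4     5     5
          6     1     1     1     1     2     2     3     3     4     4     5     5     7     7     8     8    10    10
          7     1     1     1     1     2     2     3     4     5     5     6     7     9    10    12    13    15    16

6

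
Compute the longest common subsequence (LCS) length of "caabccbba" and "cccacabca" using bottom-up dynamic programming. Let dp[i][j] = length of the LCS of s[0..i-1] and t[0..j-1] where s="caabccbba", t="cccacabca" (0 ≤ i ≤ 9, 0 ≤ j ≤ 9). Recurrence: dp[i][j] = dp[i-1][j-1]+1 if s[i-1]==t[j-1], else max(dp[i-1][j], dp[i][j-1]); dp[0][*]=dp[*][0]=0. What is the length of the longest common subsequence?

   ''  c  c  c  a  c  a  b  c  a
''  0  0  0  0  0  0  0  0  0  0
 c  0  1  1  1  1  1  1  1  1  1
 a  0  1  1  1  2  2  2  2  2  2
 a  0  1  1  1  2  2  3  3  3  3
 b  0  1  1  1  2  2  3  4  4  4
 c  0  1  2  2  2  3  3  4  5  5
 c  0  1  2  3  3  3  3  4  5  5
 b  0  1  2  3  3  3  3  4  5  5
 b  0  1  2  3  3  3  3  4  5  5
 a  0  1  2  3  4  4  4  4  5  6

6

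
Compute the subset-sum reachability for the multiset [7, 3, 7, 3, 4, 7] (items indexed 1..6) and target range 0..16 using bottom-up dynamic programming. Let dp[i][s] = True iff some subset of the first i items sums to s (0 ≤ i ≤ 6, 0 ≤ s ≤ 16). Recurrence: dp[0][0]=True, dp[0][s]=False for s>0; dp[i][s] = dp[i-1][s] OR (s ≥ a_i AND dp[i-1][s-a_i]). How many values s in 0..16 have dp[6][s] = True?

9

i\s   0   1   2   3   4   5   6   7   8   9  10  11  12  13  14  15  16
  0   T   F   F   F   F   F   F   F   F   F   F   F   F   F   F   F   F
  1   T   F   F   F   F   F   F   T   F   F   F   F   F   F   F   F   F
  2   T   F   F   T   F   F   F   T   F   F   T   F   F   F   F   F   F
  3   T   F   F   T   F   F   F   T   F   F   T   F   F   F   T   F   F
  4   T   F   F   T   F   F   T   T   F   F   T   F   F   T   T   F   F
  5   T   F   F   T   T   F   T   T   F   F   T   T   F   T   T   F   F
  6   T   F   F   T   T   F   T   T   F   F   T   T   F   T   T   F   F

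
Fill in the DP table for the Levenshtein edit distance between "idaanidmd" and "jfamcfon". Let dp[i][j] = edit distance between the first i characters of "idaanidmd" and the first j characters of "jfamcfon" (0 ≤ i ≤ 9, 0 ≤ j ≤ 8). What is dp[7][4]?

   ''  j  f  a  m  c  f  o  n
''  0  1  2  3  4  5  6  7  8
 i  1  1  2  3  4  5  6  7  8
 d  2  2  2  3  4  5  6  7  8
 a  3  3  3  2  3  4  5  6  7
 a  4  4  4  3  3  4  5  6  7
 n  5  5  5  4  4  4  5  6  6
 i  6  6  6  5  5  5  5  6  7
 d  7  7  7  6  6  6  6  6  7
 m  8  8  8  7  6  7  7  7  7
 d  9  9  9  8  7  7  8  8  8

6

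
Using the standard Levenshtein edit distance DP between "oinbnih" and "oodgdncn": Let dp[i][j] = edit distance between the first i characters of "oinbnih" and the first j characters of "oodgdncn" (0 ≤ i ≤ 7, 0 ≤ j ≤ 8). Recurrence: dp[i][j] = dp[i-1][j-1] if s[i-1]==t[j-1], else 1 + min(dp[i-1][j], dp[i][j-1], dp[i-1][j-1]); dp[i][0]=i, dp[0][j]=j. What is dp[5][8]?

   ''  o  o  d  g  d  n  c  n
''  0  1  2  3  4  5  6  7  8
 o  1  0  1  2  3  4  5  6  7
 i  2  1  1  2  3  4  5  6  7
 n  3  2  2  2  3  4  4  5  6
 b  4  3  3  3  3  4  5  5  6
 n  5  4  4  4  4  4  4  5  5
 i  6  5  5  5  5  5  5  5  6
 h  7  6  6  6  6  6  6  6  6

5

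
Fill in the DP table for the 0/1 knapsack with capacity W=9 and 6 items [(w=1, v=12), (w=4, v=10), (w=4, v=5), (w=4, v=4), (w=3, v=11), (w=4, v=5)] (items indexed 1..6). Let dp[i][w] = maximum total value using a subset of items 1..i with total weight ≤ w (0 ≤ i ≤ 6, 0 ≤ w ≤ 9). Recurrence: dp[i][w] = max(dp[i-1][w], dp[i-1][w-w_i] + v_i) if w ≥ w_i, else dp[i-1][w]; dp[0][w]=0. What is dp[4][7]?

22

i\w   0   1   2   3   4   5   6   7   8   9
  0   0   0   0   0   0   0   0   0   0   0
  1   0  12  12  12  12  12  12  12  12  12
  2   0  12  12  12  12  22  22  22  22  22
  3   0  12  12  12  12  22  22  22  22  27
  4   0  12  12  12  12  22  22  22  22  27
  5   0  12  12  12  23  23  23  23  33  33
  6   0  12  12  12  23  23  23  23  33  33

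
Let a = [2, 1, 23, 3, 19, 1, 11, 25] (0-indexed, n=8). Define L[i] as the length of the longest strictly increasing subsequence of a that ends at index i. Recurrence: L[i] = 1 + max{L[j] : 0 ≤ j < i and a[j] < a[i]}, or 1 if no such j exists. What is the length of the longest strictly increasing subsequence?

   i    0    1    2    3    4    5    6    7
a[i]    2    1   23    3   19    1   11   25
L[i]    1    1    2    2    3    1    3    4

4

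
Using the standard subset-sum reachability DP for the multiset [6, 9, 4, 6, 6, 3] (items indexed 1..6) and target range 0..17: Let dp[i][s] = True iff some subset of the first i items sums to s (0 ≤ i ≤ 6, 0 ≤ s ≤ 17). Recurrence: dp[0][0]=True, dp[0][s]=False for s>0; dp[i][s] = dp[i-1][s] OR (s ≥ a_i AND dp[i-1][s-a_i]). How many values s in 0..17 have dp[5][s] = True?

9

i\s   0   1   2   3   4   5   6   7   8   9  10  11  12  13  14  15  16  17
  0   T   F   F   F   F   F   F   F   F   F   F   F   F   F   F   F   F   F
  1   T   F   F   F   F   F   T   F   F   F   F   F   F   F   F   F   F   F
  2   T   F   F   F   F   F   T   F   F   T   F   F   F   F   F   T   F   F
  3   T   F   F   F   T   F   T   F   F   T   T   F   F   T   F   T   F   F
  4   T   F   F   F   T   F   T   F   F   T   T   F   T   T   F   T   T   F
  5   T   F   F   F   T   F   T   F   F   T   T   F   T   T   F   T   T   F
  6   T   F   F   T   T   F   T   T   F   T   T   F   T   T   F   T   T   F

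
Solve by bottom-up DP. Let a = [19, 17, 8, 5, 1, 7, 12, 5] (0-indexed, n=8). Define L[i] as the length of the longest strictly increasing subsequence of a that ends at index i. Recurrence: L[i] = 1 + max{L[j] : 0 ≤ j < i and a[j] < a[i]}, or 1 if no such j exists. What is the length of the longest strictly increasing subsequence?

3

   i    0    1    2    3    4    5    6    7
a[i]   19   17    8    5    1    7   12    5
L[i]    1    1    1    1    1    2    3    2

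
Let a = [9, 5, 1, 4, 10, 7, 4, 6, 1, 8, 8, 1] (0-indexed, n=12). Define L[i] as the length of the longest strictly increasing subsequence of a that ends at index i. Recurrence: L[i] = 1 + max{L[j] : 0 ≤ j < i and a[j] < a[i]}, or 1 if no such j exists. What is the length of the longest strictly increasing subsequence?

4

   i    0    1    2    3    4    5    6    7    8    9   10   11
a[i]    9    5    1    4   10    7    4    6    1    8    8    1
L[i]    1    1    1    2    3    3    2    3    1    4    4    1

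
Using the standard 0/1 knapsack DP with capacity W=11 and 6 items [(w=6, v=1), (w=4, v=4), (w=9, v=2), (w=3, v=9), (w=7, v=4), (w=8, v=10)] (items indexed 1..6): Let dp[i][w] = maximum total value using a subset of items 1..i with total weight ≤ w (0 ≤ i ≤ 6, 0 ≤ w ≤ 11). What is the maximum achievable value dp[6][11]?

i\w   0   1   2   3   4   5   6   7   8   9  10  11
  0   0   0   0   0   0   0   0   0   0   0   0   0
  1   0   0   0   0   0   0   1   1   1   1   1   1
  2   0   0   0   0   4   4   4   4   4   4   5   5
  3   0   0   0   0   4   4   4   4   4   4   5   5
  4   0   0   0   9   9   9   9  13  13  13  13  13
  5   0   0   0   9   9   9   9  13  13  13  13  13
  6   0   0   0   9   9   9   9  13  13  13  13  19

19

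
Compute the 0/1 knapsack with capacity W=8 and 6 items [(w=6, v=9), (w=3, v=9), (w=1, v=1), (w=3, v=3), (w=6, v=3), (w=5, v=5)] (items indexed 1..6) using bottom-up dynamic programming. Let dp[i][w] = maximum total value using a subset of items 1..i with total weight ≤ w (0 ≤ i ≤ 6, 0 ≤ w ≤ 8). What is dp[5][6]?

12

i\w   0   1   2   3   4   5   6   7   8
  0   0   0   0   0   0   0   0   0   0
  1   0   0   0   0   0   0   9   9   9
  2   0   0   0   9   9   9   9   9   9
  3   0   1   1   9  10  10  10  10  10
  4   0   1   1   9  10  10  12  13  13
  5   0   1   1   9  10  10  12  13  13
  6   0   1   1   9  10  10  12  13  14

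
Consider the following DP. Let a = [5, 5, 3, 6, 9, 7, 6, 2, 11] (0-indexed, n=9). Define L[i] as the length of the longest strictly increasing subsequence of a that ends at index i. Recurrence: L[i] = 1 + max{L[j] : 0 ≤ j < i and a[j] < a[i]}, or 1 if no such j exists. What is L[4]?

3

   i    0    1    2    3    4    5    6    7    8
a[i]    5    5    3    6    9    7    6    2   11
L[i]    1    1    1    2    3    3    2    1    4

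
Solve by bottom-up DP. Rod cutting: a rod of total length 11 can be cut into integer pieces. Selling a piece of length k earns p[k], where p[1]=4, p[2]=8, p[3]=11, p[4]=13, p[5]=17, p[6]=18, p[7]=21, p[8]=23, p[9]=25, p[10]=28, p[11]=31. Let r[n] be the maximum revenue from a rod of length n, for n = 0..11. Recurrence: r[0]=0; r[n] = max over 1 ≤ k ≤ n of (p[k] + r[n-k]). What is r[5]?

   n    0    1    2    3    4    5    6    7    8    9   10   11
r[n]    0    4    8   12   16   20   24   28   32   36   40   44

20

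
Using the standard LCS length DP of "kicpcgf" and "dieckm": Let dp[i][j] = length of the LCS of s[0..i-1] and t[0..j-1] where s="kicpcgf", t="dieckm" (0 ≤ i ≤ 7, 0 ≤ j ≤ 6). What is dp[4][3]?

1

   ''  d  i  e  c  k  m
''  0  0  0  0  0  0  0
 k  0  0  0  0  0  1  1
 i  0  0  1  1  1  1  1
 c  0  0  1  1  2  2  2
 p  0  0  1  1  2  2  2
 c  0  0  1  1  2  2  2
 g  0  0  1  1  2  2  2
 f  0  0  1  1  2  2  2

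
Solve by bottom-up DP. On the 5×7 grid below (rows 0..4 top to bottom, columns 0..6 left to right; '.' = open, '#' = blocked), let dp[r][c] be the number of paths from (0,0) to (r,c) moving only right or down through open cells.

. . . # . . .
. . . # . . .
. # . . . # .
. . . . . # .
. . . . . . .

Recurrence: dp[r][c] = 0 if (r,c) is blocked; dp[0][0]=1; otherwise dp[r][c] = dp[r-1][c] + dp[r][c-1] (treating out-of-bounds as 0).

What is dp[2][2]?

r\c   0   1   2   3   4   5   6
  0   1   1   1   0   0   0   0
  1   1   2   3   0   0   0   0
  2   1   0   3   3   3   0   0
  3   1   1   4   7  10   0   0
  4   1   2   6  13  23  23  23

3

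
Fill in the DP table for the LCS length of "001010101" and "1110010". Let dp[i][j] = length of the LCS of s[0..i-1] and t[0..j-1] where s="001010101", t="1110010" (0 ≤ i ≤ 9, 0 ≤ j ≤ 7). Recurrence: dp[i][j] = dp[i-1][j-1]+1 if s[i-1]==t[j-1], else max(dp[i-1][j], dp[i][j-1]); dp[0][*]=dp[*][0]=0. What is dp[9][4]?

4

   ''  1  1  1  0  0  1  0
''  0  0  0  0  0  0  0  0
 0  0  0  0  0  1  1  1  1
 0  0  0  0  0  1  2  2  2
 1  0  1  1  1  1  2  3  3
 0  0  1  1  1  2  2  3  4
 1  0  1  2  2  2  2  3  4
 0  0  1  2  2  3  3  3  4
 1  0  1  2  3  3  3  4  4
 0  0  1  2  3  4  4  4  5
 1  0  1  2  3  4  4  5  5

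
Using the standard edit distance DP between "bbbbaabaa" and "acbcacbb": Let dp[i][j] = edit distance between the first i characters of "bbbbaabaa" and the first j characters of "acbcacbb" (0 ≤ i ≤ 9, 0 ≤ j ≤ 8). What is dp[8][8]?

   ''  a  c  b  c  a  c  b  b
''  0  1  2  3  4  5  6  7  8
 b  1  1  2  2  3  4  5  6  7
 b  2  2  2  2  3  4  5  5  6
 b  3  3  3  2  3  4  5  5  5
 b  4  4  4  3  3  4  5  5  5
 a  5  4  5  4  4  3  4  5  6
 a  6  5  5  5  5  4  4  5  6
 b  7  6  6  5  6  5  5  4  5
 a  8  7  7  6  6  6  6  5  5
 a  9  8  8  7  7  6  7  6  6

5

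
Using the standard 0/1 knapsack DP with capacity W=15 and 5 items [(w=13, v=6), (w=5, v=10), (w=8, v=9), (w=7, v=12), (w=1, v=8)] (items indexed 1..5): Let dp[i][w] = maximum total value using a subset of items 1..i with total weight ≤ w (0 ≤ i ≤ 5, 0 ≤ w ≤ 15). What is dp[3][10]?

i\w   0   1   2   3   4   5   6   7   8   9  10  11  12  13  14  15
  0   0   0   0   0   0   0   0   0   0   0   0   0   0   0   0   0
  1   0   0   0   0   0   0   0   0   0   0   0   0   0   6   6   6
  2   0   0   0   0   0  10  10  10  10  10  10  10  10  10  10  10
  3   0   0   0   0   0  10  10  10  10  10  10  10  10  19  19  19
  4   0   0   0   0   0  10  10  12  12  12  12  12  22  22  22  22
  5   0   8   8   8   8  10  18  18  20  20  20  20  22  30  30  30

10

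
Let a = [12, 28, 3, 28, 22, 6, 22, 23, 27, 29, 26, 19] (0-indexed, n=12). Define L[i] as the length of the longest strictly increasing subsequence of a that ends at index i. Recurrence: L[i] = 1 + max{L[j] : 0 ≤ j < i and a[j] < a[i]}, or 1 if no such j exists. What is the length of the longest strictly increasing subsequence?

6

   i    0    1    2    3    4    5    6    7    8    9   10   11
a[i]   12   28    3   28   22    6   22   23   27   29   26   19
L[i]    1    2    1    2    2    2    3    4    5    6    5    3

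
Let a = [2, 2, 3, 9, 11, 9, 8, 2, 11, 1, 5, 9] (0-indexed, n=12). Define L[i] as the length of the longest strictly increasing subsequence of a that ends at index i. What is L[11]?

   i    0    1    2    3    4    5    6    7    8    9   10   11
a[i]    2    2    3    9   11    9    8    2   11    1    5    9
L[i]    1    1    2    3    4    3    3    1    4    1    3    4

4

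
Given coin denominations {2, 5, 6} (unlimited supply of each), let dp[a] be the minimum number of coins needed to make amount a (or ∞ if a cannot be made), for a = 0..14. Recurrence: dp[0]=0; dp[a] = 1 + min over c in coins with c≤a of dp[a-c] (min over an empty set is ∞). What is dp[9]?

3

 a  0  1  2  3  4  5  6  7  8  9 10 11 12 13 14
dp  0  -  1  -  2  1  1  2  2  3  2  2  2  3  3
(- denotes ∞ / unreachable)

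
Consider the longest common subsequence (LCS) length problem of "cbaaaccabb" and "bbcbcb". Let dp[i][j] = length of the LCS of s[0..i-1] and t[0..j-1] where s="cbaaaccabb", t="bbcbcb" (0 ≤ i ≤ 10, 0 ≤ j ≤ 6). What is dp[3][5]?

2

   ''  b  b  c  b  c  b
''  0  0  0  0  0  0  0
 c  0  0  0  1  1  1  1
 b  0  1  1  1  2  2  2
 a  0  1  1  1  2  2  2
 a  0  1  1  1  2  2  2
 a  0  1  1  1  2  2  2
 c  0  1  1  2  2  3  3
 c  0  1  1  2  2  3  3
 a  0  1  1  2  2  3  3
 b  0  1  2  2  3  3  4
 b  0  1  2  2  3  3  4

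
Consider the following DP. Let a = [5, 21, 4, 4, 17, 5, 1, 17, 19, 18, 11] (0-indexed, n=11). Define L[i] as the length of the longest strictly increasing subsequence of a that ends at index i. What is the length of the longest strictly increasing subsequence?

4

   i    0    1    2    3    4    5    6    7    8    9   10
a[i]    5   21    4    4   17    5    1   17   19   18   11
L[i]    1    2    1    1    2    2    1    3    4    4    3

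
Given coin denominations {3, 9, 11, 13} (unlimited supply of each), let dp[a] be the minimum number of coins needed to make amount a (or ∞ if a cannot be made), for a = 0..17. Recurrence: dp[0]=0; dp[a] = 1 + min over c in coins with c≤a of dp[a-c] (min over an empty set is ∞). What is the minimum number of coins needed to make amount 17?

 a  0  1  2  3  4  5  6  7  8  9 10 11 12 13 14 15 16 17
dp  0  -  -  1  -  -  2  -  -  1  -  1  2  1  2  3  2  3
(- denotes ∞ / unreachable)

3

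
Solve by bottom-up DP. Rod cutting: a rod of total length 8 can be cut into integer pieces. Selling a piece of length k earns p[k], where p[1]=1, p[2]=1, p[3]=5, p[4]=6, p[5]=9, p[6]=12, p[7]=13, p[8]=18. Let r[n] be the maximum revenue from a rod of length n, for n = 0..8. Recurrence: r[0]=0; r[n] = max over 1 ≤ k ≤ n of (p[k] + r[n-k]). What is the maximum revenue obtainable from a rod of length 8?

18

   n    0    1    2    3    4    5    6    7    8
r[n]    0    1    2    5    6    9   12   13   18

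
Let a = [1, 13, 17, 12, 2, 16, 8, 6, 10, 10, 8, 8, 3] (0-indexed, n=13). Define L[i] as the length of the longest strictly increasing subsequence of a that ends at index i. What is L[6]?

   i    0    1    2    3    4    5    6    7    8    9   10   11   12
a[i]    1   13   17   12    2   16    8    6   10   10    8    8    3
L[i]    1    2    3    2    2    3    3    3    4    4    4    4    3

3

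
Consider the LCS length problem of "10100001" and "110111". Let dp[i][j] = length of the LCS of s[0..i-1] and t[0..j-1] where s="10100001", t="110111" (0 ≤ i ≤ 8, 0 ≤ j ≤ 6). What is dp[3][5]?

   ''  1  1  0  1  1  1
''  0  0  0  0  0  0  0
 1  0  1  1  1  1  1  1
 0  0  1  1  2  2  2  2
 1  0  1  2  2  3  3  3
 0  0  1  2  3  3  3  3
 0  0  1  2  3  3  3  3
 0  0  1  2  3  3  3  3
 0  0  1  2  3  3  3  3
 1  0  1  2  3  4  4  4

3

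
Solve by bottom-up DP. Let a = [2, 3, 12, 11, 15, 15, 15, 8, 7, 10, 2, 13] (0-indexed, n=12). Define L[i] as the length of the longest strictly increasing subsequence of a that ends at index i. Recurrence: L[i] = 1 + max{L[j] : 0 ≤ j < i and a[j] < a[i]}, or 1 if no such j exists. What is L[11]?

5

   i    0    1    2    3    4    5    6    7    8    9   10   11
a[i]    2    3   12   11   15   15   15    8    7   10    2   13
L[i]    1    2    3    3    4    4    4    3    3    4    1    5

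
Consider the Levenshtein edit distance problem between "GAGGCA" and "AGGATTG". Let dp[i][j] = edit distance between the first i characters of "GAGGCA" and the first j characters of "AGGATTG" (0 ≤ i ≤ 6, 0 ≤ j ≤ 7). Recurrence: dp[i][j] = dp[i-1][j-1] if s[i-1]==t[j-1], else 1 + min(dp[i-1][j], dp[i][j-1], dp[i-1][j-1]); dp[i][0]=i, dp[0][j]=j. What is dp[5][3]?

2

   ''  A  G  G  A  T  T  G
''  0  1  2  3  4  5  6  7
 G  1  1  1  2  3  4  5  6
 A  2  1  2  2  2  3  4  5
 G  3  2  1  2  3  3  4  4
 G  4  3  2  1  2  3  4  4
 C  5  4  3  2  2  3  4  5
 A  6  5  4  3  2  3  4  5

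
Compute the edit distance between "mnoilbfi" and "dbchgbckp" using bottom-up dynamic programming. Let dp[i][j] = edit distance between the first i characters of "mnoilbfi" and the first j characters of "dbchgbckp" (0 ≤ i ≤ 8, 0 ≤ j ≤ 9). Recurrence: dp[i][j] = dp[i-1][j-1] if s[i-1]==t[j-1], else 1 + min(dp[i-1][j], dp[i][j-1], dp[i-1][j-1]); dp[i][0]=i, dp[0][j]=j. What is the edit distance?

   ''  d  b  c  h  g  b  c  k  p
''  0  1  2  3  4  5  6  7  8  9
 m  1  1  2  3  4  5  6  7  8  9
 n  2  2  2  3  4  5  6  7  8  9
 o  3  3  3  3  4  5  6  7  8  9
 i  4  4  4  4  4  5  6  7  8  9
 l  5  5  5  5  5  5  6  7  8  9
 b  6  6  5  6  6  6  5  6  7  8
 f  7  7  6  6  7  7  6  6  7  8
 i  8  8  7  7  7  8  7  7  7  8

8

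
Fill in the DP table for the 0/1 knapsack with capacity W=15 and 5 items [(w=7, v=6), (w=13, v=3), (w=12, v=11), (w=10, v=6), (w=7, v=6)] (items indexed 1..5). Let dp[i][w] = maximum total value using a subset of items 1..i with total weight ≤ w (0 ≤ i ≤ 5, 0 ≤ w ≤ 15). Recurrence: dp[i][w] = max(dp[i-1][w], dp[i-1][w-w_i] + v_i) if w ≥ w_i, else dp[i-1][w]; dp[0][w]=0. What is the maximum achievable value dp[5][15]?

12

i\w   0   1   2   3   4   5   6   7   8   9  10  11  12  13  14  15
  0   0   0   0   0   0   0   0   0   0   0   0   0   0   0   0   0
  1   0   0   0   0   0   0   0   6   6   6   6   6   6   6   6   6
  2   0   0   0   0   0   0   0   6   6   6   6   6   6   6   6   6
  3   0   0   0   0   0   0   0   6   6   6   6   6  11  11  11  11
  4   0   0   0   0   0   0   0   6   6   6   6   6  11  11  11  11
  5   0   0   0   0   0   0   0   6   6   6   6   6  11  11  12  12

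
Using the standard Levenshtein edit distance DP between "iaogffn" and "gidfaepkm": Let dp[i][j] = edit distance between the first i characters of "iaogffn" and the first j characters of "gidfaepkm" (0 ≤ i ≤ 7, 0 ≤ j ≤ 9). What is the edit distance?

   ''  g  i  d  f  a  e  p  k  m
''  0  1  2  3  4  5  6  7  8  9
 i  1  1  1  2  3  4  5  6  7  8
 a  2  2  2  2  3  3  4  5  6  7
 o  3  3  3  3  3  4  4  5  6  7
 g  4  3  4  4  4  4  5  5  6  7
 f  5  4  4  5  4  5  5  6  6  7
 f  6  5  5  5  5  5  6  6  7  7
 n  7  6  6  6  6  6  6  7  7  8

8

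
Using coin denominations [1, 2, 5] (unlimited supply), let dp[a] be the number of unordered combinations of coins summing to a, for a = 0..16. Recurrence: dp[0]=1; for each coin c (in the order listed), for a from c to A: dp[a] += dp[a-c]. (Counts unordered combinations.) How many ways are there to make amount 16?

20

after  coin     0     1     2     3     4     5     6     7     8     9    10    11    12    13    14    15    16
          1     1     1     1     1     1     1     1     1     1     1     1     1     1     1     1     1     1
          2     1     1     2     2     3     3     4     4     5     5     6     6     7     7     8     8     9
          5     1     1     2     2     3     4     5     6     7     8    10    11    13    14    16    18    20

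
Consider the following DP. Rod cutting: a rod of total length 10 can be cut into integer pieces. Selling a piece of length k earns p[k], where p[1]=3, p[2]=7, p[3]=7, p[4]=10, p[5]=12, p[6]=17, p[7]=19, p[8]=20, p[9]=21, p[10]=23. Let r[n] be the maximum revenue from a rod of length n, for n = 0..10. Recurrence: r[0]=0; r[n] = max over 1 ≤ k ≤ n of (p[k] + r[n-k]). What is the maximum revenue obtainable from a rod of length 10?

35

   n    0    1    2    3    4    5    6    7    8    9   10
r[n]    0    3    7   10   14   17   21   24   28   31   35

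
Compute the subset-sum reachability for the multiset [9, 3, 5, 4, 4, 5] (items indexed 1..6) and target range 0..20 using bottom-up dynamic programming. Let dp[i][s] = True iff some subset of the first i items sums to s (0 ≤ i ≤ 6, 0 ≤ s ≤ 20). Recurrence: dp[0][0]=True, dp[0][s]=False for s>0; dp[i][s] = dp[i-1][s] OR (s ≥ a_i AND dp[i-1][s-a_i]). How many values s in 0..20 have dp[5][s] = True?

15

i\s   0   1   2   3   4   5   6   7   8   9  10  11  12  13  14  15  16  17  18  19  20
  0   T   F   F   F   F   F   F   F   F   F   F   F   F   F   F   F   F   F   F   F   F
  1   T   F   F   F   F   F   F   F   F   T   F   F   F   F   F   F   F   F   F   F   F
  2   T   F   F   T   F   F   F   F   F   T   F   F   T   F   F   F   F   F   F   F   F
  3   T   F   F   T   F   T   F   F   T   T   F   F   T   F   T   F   F   T   F   F   F
  4   T   F   F   T   T   T   F   T   T   T   F   F   T   T   T   F   T   T   T   F   F
  5   T   F   F   T   T   T   F   T   T   T   F   T   T   T   T   F   T   T   T   F   T
  6   T   F   F   T   T   T   F   T   T   T   T   T   T   T   T   F   T   T   T   T   T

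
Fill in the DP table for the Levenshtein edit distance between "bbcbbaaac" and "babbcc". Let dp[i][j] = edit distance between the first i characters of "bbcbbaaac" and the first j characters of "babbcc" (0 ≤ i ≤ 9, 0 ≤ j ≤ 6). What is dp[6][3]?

   ''  b  a  b  b  c  c
''  0  1  2  3  4  5  6
 b  1  0  1  2  3  4  5
 b  2  1  1  1  2  3  4
 c  3  2  2  2  2  2  3
 b  4  3  3  2  2  3  3
 b  5  4  4  3  2  3  4
 a  6  5  4  4  3  3  4
 a  7  6  5  5  4  4  4
 a  8  7  6  6  5  5  5
 c  9  8  7  7  6  5  5

4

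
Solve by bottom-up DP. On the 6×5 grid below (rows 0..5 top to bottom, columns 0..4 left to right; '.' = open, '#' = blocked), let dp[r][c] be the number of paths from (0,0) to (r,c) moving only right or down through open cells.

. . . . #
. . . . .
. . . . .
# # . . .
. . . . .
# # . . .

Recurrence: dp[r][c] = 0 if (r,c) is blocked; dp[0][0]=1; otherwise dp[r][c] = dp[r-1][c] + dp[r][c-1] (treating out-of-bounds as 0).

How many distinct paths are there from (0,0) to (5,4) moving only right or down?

r\c   0   1   2   3   4
  0   1   1   1   1   0
  1   1   2   3   4   4
  2   1   3   6  10  14
  3   0   0   6  16  30
  4   0   0   6  22  52
  5   0   0   6  28  80

80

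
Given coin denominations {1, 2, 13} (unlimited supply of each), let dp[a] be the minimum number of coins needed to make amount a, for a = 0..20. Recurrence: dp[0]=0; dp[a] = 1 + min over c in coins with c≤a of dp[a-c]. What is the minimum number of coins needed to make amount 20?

5

 a  0  1  2  3  4  5  6  7  8  9 10 11 12 13 14 15 16 17 18 19 20
dp  0  1  1  2  2  3  3  4  4  5  5  6  6  1  2  2  3  3  4  4  5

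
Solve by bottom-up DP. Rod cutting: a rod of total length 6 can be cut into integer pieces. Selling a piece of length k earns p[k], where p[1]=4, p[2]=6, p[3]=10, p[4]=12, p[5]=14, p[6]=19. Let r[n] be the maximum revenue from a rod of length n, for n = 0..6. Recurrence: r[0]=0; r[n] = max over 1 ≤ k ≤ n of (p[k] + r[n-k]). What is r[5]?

   n    0    1    2    3    4    5    6
r[n]    0    4    8   12   16   20   24

20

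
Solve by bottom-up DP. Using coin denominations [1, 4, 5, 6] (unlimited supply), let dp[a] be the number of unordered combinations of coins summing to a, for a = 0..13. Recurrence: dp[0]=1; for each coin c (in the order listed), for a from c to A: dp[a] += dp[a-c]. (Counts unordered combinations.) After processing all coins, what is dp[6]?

after  coin     0     1     2     3     4     5     6     7     8     9    10    11    12    13
          1     1     1     1     1     1     1     1     1     1     1     1     1     1     1
          4     1     1     1     1     2     2     2     2     3     3     3     3     4     4
          5     1     1     1     1     2     3     3     3     4     5     6     6     7     8
          6     1     1     1     1     2     3     4     4     5     6     8     9    11    12

4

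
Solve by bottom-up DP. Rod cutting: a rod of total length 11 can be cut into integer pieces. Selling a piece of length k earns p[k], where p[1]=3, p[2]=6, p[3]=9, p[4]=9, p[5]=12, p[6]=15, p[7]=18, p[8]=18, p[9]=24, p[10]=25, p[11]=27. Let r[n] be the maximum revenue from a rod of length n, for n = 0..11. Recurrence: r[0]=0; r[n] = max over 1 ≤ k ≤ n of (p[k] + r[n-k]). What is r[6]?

18

   n    0    1    2    3    4    5    6    7    8    9   10   11
r[n]    0    3    6    9   12   15   18   21   24   27   30   33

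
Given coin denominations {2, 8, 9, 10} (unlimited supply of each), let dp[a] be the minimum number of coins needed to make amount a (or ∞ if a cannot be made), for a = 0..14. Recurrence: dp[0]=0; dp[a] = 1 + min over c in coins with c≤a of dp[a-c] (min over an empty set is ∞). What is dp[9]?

1

 a  0  1  2  3  4  5  6  7  8  9 10 11 12 13 14
dp  0  -  1  -  2  -  3  -  1  1  1  2  2  3  3
(- denotes ∞ / unreachable)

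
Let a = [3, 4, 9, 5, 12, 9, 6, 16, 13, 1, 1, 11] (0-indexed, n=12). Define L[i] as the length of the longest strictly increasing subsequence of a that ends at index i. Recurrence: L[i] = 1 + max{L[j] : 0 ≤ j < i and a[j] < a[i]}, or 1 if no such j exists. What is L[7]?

5

   i    0    1    2    3    4    5    6    7    8    9   10   11
a[i]    3    4    9    5   12    9    6   16   13    1    1   11
L[i]    1    2    3    3    4    4    4    5    5    1    1    5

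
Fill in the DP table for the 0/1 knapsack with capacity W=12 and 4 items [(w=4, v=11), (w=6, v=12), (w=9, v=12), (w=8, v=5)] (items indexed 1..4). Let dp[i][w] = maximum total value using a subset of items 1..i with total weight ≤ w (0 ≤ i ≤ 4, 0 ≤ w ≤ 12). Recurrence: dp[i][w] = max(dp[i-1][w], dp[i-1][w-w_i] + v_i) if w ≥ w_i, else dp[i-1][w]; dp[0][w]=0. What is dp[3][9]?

i\w   0   1   2   3   4   5   6   7   8   9  10  11  12
  0   0   0   0   0   0   0   0   0   0   0   0   0   0
  1   0   0   0   0  11  11  11  11  11  11  11  11  11
  2   0   0   0   0  11  11  12  12  12  12  23  23  23
  3   0   0   0   0  11  11  12  12  12  12  23  23  23
  4   0   0   0   0  11  11  12  12  12  12  23  23  23

12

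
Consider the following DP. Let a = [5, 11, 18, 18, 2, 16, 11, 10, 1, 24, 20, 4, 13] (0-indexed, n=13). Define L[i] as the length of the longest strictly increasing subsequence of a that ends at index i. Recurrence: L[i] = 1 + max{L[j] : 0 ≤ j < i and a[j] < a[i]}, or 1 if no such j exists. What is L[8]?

   i    0    1    2    3    4    5    6    7    8    9   10   11   12
a[i]    5   11   18   18    2   16   11   10    1   24   20    4   13
L[i]    1    2    3    3    1    3    2    2    1    4    4    2    3

1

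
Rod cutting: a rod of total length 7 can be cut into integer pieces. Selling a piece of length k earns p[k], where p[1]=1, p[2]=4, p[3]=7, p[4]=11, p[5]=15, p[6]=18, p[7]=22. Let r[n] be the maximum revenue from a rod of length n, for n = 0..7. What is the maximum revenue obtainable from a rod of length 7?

22

   n    0    1    2    3    4    5    6    7
r[n]    0    1    4    7   11   15   18   22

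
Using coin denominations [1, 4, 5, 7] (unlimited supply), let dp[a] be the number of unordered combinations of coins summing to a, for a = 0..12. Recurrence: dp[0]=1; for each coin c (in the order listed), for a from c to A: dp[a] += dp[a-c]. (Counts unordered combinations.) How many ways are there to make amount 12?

after  coin     0     1     2     3     4     5     6     7     8     9    10    11    12
          1     1     1     1     1     1     1     1     1     1     1     1     1     1
          4     1     1     1     1     2     2     2     2     3     3     3     3     4
          5     1     1     1     1     2     3     3     3     4     5     6     6     7
          7     1     1     1     1     2     3     3     4     5     6     7     8    10

10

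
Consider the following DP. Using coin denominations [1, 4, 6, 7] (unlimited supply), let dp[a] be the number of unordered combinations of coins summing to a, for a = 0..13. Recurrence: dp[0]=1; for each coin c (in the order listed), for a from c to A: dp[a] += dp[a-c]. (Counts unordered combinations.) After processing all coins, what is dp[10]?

6

after  coin     0     1     2     3     4     5     6     7     8     9    10    11    12    13
          1     1     1     1     1     1     1     1     1     1     1     1     1     1     1
          4     1     1     1     1     2     2     2     2     3     3     3     3     4     4
          6     1     1     1     1     2     2     3     3     4     4     5     5     7     7
          7     1     1     1     1     2     2     3     4     5     5     6     7     9    10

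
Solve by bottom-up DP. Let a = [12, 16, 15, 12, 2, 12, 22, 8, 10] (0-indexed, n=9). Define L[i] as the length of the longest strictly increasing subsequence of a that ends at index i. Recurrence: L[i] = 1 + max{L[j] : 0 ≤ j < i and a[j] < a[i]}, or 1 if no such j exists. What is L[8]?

   i    0    1    2    3    4    5    6    7    8
a[i]   12   16   15   12    2   12   22    8   10
L[i]    1    2    2    1    1    2    3    2    3

3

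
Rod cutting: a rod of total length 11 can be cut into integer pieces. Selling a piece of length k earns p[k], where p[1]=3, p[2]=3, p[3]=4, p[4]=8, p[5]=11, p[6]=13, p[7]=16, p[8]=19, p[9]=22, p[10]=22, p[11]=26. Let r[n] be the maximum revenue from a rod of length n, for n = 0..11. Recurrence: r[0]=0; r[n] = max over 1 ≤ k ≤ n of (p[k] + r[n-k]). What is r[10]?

   n    0    1    2    3    4    5    6    7    8    9   10   11
r[n]    0    3    6    9   12   15   18   21   24   27   30   33

30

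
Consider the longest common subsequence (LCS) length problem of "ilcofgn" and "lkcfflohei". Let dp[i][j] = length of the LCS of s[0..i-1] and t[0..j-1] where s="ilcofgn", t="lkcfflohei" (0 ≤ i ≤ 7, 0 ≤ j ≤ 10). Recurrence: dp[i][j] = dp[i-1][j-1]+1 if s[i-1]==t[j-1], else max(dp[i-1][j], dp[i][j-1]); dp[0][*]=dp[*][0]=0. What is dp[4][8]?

   ''  l  k  c  f  f  l  o  h  e  i
''  0  0  0  0  0  0  0  0  0  0  0
 i  0  0  0  0  0  0  0  0  0  0  1
 l  0  1  1  1  1  1  1  1  1  1  1
 c  0  1  1  2  2  2  2  2  2  2  2
 o  0  1  1  2  2  2  2  3  3  3  3
 f  0  1  1  2  3  3  3  3  3  3  3
 g  0  1  1  2  3  3  3  3  3  3  3
 n  0  1  1  2  3  3  3  3  3  3  3

3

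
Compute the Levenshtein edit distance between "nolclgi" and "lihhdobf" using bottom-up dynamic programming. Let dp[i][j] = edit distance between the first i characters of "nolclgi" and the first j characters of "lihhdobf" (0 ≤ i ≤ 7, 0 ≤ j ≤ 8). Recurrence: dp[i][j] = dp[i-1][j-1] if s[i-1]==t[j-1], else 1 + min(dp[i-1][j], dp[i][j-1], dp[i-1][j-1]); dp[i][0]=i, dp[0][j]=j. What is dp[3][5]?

   ''  l  i  h  h  d  o  b  f
''  0  1  2  3  4  5  6  7  8
 n  1  1  2  3  4  5  6  7  8
 o  2  2  2  3  4  5  5  6  7
 l  3  2  3  3  4  5  6  6  7
 c  4  3  3  4  4  5  6  7  7
 l  5  4  4  4  5  5  6  7  8
 g  6  5  5  5  5  6  6  7  8
 i  7  6  5  6  6  6  7  7  8

5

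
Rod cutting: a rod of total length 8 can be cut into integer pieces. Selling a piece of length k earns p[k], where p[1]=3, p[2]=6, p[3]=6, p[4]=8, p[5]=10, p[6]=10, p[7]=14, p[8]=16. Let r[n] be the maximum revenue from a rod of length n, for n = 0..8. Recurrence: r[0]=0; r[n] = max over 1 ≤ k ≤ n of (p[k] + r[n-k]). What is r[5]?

   n    0    1    2    3    4    5    6    7    8
r[n]    0    3    6    9   12   15   18   21   24

15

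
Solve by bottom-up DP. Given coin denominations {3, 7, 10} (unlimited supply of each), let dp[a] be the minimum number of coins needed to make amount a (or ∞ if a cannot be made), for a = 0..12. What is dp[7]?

 a  0  1  2  3  4  5  6  7  8  9 10 11 12
dp  0  -  -  1  -  -  2  1  -  3  1  -  4
(- denotes ∞ / unreachable)

1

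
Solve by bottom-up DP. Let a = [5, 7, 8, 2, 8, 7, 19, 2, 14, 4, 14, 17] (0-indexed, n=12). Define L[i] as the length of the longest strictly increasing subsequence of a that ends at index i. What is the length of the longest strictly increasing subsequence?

   i    0    1    2    3    4    5    6    7    8    9   10   11
a[i]    5    7    8    2    8    7   19    2   14    4   14   17
L[i]    1    2    3    1    3    2    4    1    4    2    4    5

5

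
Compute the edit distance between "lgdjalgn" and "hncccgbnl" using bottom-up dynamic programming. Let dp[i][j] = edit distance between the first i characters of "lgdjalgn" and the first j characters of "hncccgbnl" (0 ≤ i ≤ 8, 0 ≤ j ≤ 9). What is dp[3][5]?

5

   ''  h  n  c  c  c  g  b  n  l
''  0  1  2  3  4  5  6  7  8  9
 l  1  1  2  3  4  5  6  7  8  8
 g  2  2  2  3  4  5  5  6  7  8
 d  3  3  3  3  4  5  6  6  7  8
 j  4  4  4  4  4  5  6  7  7  8
 a  5  5  5  5  5  5  6  7  8  8
 l  6  6  6  6  6  6  6  7  8  8
 g  7  7  7  7  7  7  6  7  8  9
 n  8  8  7  8  8  8  7  7  7  8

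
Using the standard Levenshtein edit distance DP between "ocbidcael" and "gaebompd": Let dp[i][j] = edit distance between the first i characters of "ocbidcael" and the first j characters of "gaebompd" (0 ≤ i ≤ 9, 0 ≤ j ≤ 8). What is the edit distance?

   ''  g  a  e  b  o  m  p  d
''  0  1  2  3  4  5  6  7  8
 o  1  1  2  3  4  4  5  6  7
 c  2  2  2  3  4  5  5  6  7
 b  3  3  3  3  3  4  5  6  7
 i  4  4  4  4  4  4  5  6  7
 d  5  5  5  5  5  5  5  6  6
 c  6  6  6  6  6  6  6  6  7
 a  7  7  6  7  7  7  7  7  7
 e  8  8  7  6  7  8  8  8  8
 l  9  9  8  7  7  8  9  9  9

9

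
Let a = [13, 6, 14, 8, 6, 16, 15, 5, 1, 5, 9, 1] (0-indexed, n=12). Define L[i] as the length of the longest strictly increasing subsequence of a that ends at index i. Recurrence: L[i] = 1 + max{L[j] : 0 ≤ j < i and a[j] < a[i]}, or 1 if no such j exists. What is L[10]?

   i    0    1    2    3    4    5    6    7    8    9   10   11
a[i]   13    6   14    8    6   16   15    5    1    5    9    1
L[i]    1    1    2    2    1    3    3    1    1    2    3    1

3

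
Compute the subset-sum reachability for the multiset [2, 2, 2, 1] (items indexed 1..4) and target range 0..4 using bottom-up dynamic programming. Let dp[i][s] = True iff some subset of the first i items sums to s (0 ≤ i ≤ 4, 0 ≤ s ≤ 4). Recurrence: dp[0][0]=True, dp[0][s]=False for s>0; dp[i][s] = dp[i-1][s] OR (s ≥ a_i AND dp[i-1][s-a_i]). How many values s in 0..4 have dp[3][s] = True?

i\s   0   1   2   3   4
  0   T   F   F   F   F
  1   T   F   T   F   F
  2   T   F   T   F   T
  3   T   F   T   F   T
  4   T   T   T   T   T

3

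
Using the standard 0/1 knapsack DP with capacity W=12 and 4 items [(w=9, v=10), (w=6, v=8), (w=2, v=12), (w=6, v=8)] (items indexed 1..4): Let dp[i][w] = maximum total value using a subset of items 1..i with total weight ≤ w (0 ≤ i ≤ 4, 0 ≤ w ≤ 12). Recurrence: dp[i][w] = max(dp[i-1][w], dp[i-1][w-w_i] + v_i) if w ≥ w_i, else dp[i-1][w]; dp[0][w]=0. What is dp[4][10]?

i\w   0   1   2   3   4   5   6   7   8   9  10  11  12
  0   0   0   0   0   0   0   0   0   0   0   0   0   0
  1   0   0   0   0   0   0   0   0   0  10  10  10  10
  2   0   0   0   0   0   0   8   8   8  10  10  10  10
  3   0   0  12  12  12  12  12  12  20  20  20  22  22
  4   0   0  12  12  12  12  12  12  20  20  20  22  22

20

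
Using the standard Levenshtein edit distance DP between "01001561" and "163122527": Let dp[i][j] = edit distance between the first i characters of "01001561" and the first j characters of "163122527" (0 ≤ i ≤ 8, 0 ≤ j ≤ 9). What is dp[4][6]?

   ''  1  6  3  1  2  2  5  2  7
''  0  1  2  3  4  5  6  7  8  9
 0  1  1  2  3  4  5  6  7  8  9
 1  2  1  2  3  3  4  5  6  7  8
 0  3  2  2  3  4  4  5  6  7  8
 0  4  3  3  3  4  5  5  6  7  8
 1  5  4  4  4  3  4  5  6  7  8
 5  6  5  5  5  4  4  5  5  6  7
 6  7  6  5  6  5  5  5  6  6  7
 1  8  7  6  6  6  6  6  6  7  7

5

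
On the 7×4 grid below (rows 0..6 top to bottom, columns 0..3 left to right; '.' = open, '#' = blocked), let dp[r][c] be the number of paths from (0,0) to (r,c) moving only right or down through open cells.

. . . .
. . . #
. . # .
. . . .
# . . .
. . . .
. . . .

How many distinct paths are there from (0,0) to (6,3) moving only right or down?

40

r\c   0   1   2   3
  0   1   1   1   1
  1   1   2   3   0
  2   1   3   0   0
  3   1   4   4   4
  4   0   4   8  12
  5   0   4  12  24
  6   0   4  16  40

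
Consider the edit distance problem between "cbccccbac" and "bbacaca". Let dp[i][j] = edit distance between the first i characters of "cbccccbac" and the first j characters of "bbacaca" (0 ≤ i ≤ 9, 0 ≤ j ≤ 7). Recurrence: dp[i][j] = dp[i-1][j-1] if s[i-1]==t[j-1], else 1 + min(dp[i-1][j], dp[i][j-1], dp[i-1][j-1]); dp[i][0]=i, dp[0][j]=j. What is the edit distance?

   ''  b  b  a  c  a  c  a
''  0  1  2  3  4  5  6  7
 c  1  1  2  3  3  4  5  6
 b  2  1  1  2  3  4  5  6
 c  3  2  2  2  2  3  4  5
 c  4  3  3  3  2  3  3  4
 c  5  4  4  4  3  3  3  4
 c  6  5  5  5  4  4  3  4
 b  7  6  5  6  5  5  4  4
 a  8  7  6  5  6  5  5  4
 c  9  8  7  6  5  6  5  5

5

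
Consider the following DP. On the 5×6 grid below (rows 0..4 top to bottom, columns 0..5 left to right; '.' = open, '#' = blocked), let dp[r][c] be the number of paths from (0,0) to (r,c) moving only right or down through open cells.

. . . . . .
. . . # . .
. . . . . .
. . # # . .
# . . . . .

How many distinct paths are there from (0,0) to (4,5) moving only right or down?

27

r\c   0   1   2   3   4   5
  0   1   1   1   1   1   1
  1   1   2   3   0   1   2
  2   1   3   6   6   7   9
  3   1   4   0   0   7  16
  4   0   4   4   4  11  27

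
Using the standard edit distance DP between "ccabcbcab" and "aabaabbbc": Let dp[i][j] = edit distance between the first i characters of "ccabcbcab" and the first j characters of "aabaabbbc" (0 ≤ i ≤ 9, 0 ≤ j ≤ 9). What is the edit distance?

   ''  a  a  b  a  a  b  b  b  c
''  0  1  2  3  4  5  6  7  8  9
 c  1  1  2  3  4  5  6  7  8  8
 c  2  2  2  3  4  5  6  7  8  8
 a  3  2  2  3  3  4  5  6  7  8
 b  4  3  3  2  3  4  4  5  6  7
 c  5  4  4  3  3  4  5  5  6  6
 b  6  5  5  4  4  4  4  5  5  6
 c  7  6  6  5  5  5  5  5  6  5
 a  8  7  6  6  5  5  6  6  6  6
 b  9  8  7  6  6  6  5  6  6  7

7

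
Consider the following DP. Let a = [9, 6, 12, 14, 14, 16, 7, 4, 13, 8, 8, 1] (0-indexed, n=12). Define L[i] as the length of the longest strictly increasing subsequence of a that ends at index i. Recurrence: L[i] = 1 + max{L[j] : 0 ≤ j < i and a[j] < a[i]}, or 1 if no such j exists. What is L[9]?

   i    0    1    2    3    4    5    6    7    8    9   10   11
a[i]    9    6   12   14   14   16    7    4   13    8    8    1
L[i]    1    1    2    3    3    4    2    1    3    3    3    1

3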